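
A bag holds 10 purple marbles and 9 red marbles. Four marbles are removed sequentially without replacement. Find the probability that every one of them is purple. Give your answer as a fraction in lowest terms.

P(every draw is purple) = 10/19 × 9/18 × 8/17 × 7/16 = 5040/93024 = 35/646.

35/646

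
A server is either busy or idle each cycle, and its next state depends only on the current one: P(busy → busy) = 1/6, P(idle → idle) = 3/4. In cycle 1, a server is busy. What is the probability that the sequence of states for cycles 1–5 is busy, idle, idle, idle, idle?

45/128

Cycle 1 is given. For each transition, use the conditional probability from the current state:
P(idle | busy) = 5/6; P(idle | idle) = 3/4; P(idle | idle) = 3/4; P(idle | idle) = 3/4.
P = 5/6 × 3/4 × 3/4 × 3/4 = 135/384 = 45/128.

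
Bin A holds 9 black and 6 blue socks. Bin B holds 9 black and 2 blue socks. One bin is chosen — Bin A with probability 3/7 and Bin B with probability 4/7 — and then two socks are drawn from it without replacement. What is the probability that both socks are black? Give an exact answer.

1404/2695

From Bin A: P(both black) = (9/15)(8/14) = 12/35.
From Bin B: P(both black) = (9/11)(8/10) = 36/55.
Total probability = (3/7)(12/35) + (4/7)(36/55) = 1404/2695.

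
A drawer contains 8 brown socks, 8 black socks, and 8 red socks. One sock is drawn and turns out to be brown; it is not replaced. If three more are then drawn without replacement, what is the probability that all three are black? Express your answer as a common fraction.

With the first sock removed, 8 black remain out of 23.
P = 8/23 × 7/22 × 6/21 = 336/10626 = 8/253.

8/253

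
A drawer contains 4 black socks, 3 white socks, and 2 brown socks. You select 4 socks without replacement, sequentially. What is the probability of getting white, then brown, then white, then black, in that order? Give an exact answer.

1/63

Each draw changes the counts, so multiply the conditional probabilities along the sequence:
P = 3/9 × 2/8 × 2/7 × 4/6 = 48/3024 = 1/63.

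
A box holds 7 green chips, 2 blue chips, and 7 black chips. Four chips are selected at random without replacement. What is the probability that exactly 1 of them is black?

21/65

One ordering (black drawn first) has probability 7/16 × 9/15 × 8/14 × 7/13 = 3528/43680 = 21/260.
There are C(4,1) = 4 such orderings, each equally likely, so P = 4 × 21/260 = 21/65.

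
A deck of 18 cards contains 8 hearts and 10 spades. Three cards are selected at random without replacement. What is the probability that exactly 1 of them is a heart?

One ordering (a heart drawn first) has probability 8/18 × 10/17 × 9/16 = 720/4896 = 5/34.
There are C(3,1) = 3 such orderings, each equally likely, so P = 3 × 5/34 = 15/34.

15/34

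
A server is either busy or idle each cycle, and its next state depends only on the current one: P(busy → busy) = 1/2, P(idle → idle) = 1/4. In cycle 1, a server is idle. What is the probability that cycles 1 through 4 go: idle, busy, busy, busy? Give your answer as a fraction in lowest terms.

3/16

Cycle 1 is given. For each transition, use the conditional probability from the current state:
P(busy | idle) = 3/4; P(busy | busy) = 1/2; P(busy | busy) = 1/2.
P = 3/4 × 1/2 × 1/2 = 3/16.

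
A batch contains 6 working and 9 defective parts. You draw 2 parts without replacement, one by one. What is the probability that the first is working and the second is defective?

9/35

Chain rule:
P = 6/15 × 9/14 = 54/210 = 9/35.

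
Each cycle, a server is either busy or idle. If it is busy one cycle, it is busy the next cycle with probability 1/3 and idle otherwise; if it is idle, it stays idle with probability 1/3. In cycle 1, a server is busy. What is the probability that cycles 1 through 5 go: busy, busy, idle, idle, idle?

Cycle 1 is given. For each transition, use the conditional probability from the current state:
P(busy | busy) = 1/3; P(idle | busy) = 2/3; P(idle | idle) = 1/3; P(idle | idle) = 1/3.
P = 1/3 × 2/3 × 1/3 × 1/3 = 2/81.

2/81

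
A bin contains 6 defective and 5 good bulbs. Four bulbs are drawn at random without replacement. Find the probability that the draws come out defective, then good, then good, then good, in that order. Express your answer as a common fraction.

1/22

Multiply the probability of each draw given the previous ones:
P = 6/11 × 5/10 × 4/9 × 3/8 = 360/7920 = 1/22.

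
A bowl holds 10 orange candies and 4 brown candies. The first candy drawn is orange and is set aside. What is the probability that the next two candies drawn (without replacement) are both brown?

After the first draw, 4 of the remaining 13 candies are brown.
P = 4/13 × 3/12 = 12/156 = 1/13.

1/13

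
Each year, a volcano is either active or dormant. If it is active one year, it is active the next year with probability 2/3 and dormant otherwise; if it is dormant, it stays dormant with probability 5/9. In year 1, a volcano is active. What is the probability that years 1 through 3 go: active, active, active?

4/9

Year 1 is given. For each transition, use the conditional probability from the current state:
P(active | active) = 2/3; P(active | active) = 2/3.
P = 2/3 × 2/3 = 4/9.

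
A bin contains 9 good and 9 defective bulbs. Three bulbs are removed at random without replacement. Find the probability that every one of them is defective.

P(all defective) = 9/18 × 8/17 × 7/16 = 504/4896 = 7/68.

7/68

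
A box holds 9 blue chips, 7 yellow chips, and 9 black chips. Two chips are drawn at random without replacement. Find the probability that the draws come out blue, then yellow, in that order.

Multiply the probability of each draw given the previous ones:
P = 9/25 × 7/24 = 63/600 = 21/200.

21/200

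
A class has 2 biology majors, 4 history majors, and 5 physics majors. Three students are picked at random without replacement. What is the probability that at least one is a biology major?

P(no biology majors) = 9/11 × 8/10 × 7/9 = 504/990 = 28/55.
P(at least one) = 1 − 28/55 = 27/55.

27/55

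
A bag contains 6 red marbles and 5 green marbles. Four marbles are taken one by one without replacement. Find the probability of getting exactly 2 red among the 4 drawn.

One ordering (red drawn first) has probability 6/11 × 5/10 × 5/9 × 4/8 = 600/7920 = 5/66.
There are C(4,2) = 6 such orderings, each equally likely, so P = 6 × 5/66 = 5/11.

5/11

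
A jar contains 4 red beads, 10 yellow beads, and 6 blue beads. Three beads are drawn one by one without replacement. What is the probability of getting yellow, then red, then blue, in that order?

Chain rule:
P = 10/20 × 4/19 × 6/18 = 240/6840 = 2/57.

2/57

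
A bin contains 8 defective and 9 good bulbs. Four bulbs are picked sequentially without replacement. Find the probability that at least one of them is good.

P(no good) = 8/17 × 7/16 × 6/15 × 5/14 = 1680/57120 = 1/34.
P(at least one) = 1 − 1/34 = 33/34.

33/34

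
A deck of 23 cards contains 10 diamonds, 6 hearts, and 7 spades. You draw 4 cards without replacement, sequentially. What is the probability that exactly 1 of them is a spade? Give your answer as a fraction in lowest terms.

112/253

One ordering (a spade drawn first) has probability 7/23 × 16/22 × 15/21 × 14/20 = 23520/212520 = 28/253.
There are C(4,1) = 4 such orderings, each equally likely, so P = 4 × 28/253 = 112/253.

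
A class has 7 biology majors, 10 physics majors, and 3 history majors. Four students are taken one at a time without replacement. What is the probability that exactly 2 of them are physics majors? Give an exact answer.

135/323

One ordering (physics majors drawn first) has probability 10/20 × 9/19 × 10/18 × 9/17 = 8100/116280 = 45/646.
There are C(4,2) = 6 such orderings, each equally likely, so P = 6 × 45/646 = 135/323.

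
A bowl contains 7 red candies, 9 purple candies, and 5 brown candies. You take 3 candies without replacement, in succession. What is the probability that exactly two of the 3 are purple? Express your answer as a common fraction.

216/665

One ordering (purple drawn first) has probability 9/21 × 8/20 × 12/19 = 864/7980 = 72/665.
There are C(3,2) = 3 such orderings, each equally likely, so P = 3 × 72/665 = 216/665.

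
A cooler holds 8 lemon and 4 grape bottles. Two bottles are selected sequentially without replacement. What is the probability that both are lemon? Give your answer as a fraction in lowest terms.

P(all lemon) = 8/12 × 7/11 = 56/132 = 14/33.

14/33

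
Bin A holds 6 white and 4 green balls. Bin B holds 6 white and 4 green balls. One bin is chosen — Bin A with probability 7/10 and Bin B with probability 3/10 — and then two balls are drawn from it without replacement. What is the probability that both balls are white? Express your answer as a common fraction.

1/3

From Bin A: P(both white) = (6/10)(5/9) = 1/3.
From Bin B: P(both white) = (6/10)(5/9) = 1/3.
Total probability = (7/10)(1/3) + (3/10)(1/3) = 1/3.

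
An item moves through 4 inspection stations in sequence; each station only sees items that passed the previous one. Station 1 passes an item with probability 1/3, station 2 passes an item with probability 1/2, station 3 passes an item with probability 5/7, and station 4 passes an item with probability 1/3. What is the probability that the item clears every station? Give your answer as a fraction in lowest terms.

5/126

Multiplying along the chain,
P = 1/3 × 1/2 × 5/7 × 1/3 = 5/126.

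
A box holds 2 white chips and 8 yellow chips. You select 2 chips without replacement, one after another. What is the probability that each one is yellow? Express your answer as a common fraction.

28/45

P(every draw is yellow) = 8/10 × 7/9 = 56/90 = 28/45.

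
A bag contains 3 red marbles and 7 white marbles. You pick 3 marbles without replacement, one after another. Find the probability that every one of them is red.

P(every draw is red) = 3/10 × 2/9 × 1/8 = 6/720 = 1/120.

1/120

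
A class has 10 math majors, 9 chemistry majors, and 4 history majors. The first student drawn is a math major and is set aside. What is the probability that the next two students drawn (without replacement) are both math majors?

After the first draw, 9 of the remaining 22 students are math majors.
P = 9/22 × 8/21 = 72/462 = 12/77.

12/77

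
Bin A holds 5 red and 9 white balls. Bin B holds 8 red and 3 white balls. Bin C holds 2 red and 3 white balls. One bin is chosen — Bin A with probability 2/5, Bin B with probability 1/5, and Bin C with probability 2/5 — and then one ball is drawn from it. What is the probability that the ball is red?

From Bin A: P(red) = 5/14.
From Bin B: P(red) = 8/11.
From Bin C: P(red) = 2/5.
Total probability = (2/5)(5/14) + (1/5)(8/11) + (2/5)(2/5) = 863/1925.

863/1925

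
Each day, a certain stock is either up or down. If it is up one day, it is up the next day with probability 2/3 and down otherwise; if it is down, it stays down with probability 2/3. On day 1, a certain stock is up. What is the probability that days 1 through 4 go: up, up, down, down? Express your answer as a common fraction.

Day 1 is given. For each transition, use the conditional probability from the current state:
P(up | up) = 2/3; P(down | up) = 1/3; P(down | down) = 2/3.
P = 2/3 × 1/3 × 2/3 = 4/27.

4/27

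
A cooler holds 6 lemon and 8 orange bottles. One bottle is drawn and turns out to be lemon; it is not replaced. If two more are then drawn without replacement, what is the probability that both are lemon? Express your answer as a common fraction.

5/39

With the first bottle removed, 5 lemon remain out of 13.
P = 5/13 × 4/12 = 20/156 = 5/39.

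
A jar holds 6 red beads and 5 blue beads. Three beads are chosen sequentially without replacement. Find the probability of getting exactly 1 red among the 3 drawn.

4/11

One ordering (red drawn first) has probability 6/11 × 5/10 × 4/9 = 120/990 = 4/33.
There are C(3,1) = 3 such orderings, each equally likely, so P = 3 × 4/33 = 4/11.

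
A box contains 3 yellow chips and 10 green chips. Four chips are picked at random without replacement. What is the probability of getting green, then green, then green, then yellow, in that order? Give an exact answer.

Multiply the probability of each draw given the previous ones:
P = 10/13 × 9/12 × 8/11 × 3/10 = 2160/17160 = 18/143.

18/143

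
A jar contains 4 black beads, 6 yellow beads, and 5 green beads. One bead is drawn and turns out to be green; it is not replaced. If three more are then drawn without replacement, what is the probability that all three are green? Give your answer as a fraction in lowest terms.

1/91

After the first draw, 4 of the remaining 14 beads are green.
P = 4/14 × 3/13 × 2/12 = 24/2184 = 1/91.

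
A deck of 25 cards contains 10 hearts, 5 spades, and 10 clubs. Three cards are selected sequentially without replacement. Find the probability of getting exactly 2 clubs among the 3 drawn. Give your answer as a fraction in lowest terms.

One ordering (clubs drawn first) has probability 10/25 × 9/24 × 15/23 = 1350/13800 = 9/92.
There are C(3,2) = 3 such orderings, each equally likely, so P = 3 × 9/92 = 27/92.

27/92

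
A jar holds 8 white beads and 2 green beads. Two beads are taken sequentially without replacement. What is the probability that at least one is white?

44/45

P(no white) = 2/10 × 1/9 = 2/90 = 1/45.
P(at least one) = 1 − 1/45 = 44/45.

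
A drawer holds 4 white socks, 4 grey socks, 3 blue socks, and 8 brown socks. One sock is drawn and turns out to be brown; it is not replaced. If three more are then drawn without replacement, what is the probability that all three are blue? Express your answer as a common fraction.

1/816

After the first draw, 3 of the remaining 18 socks are blue.
P = 3/18 × 2/17 × 1/16 = 6/4896 = 1/816.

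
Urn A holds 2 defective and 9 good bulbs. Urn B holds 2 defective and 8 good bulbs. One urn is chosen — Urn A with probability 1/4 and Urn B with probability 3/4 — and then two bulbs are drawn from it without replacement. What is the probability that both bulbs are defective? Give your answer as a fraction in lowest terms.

From Urn A: P(both defective) = (2/11)(1/10) = 1/55.
From Urn B: P(both defective) = (2/10)(1/9) = 1/45.
Total probability = (1/4)(1/55) + (3/4)(1/45) = 7/330.

7/330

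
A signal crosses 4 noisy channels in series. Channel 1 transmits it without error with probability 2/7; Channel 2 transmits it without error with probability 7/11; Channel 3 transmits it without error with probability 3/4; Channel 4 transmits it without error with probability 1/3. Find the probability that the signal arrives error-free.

The events are sequential, so multiply the conditional probabilities:
P = 2/7 × 7/11 × 3/4 × 1/3 = 42/924 = 1/22.

1/22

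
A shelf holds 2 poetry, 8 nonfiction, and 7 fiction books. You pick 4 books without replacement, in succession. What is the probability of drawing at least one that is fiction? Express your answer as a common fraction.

31/34

P(no fiction) = 10/17 × 9/16 × 8/15 × 7/14 = 5040/57120 = 3/34.
P(at least one) = 1 − 3/34 = 31/34.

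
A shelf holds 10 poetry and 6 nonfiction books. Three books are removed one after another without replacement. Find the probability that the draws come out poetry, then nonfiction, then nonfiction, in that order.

Each draw changes the counts, so multiply the conditional probabilities along the sequence:
P = 10/16 × 6/15 × 5/14 = 300/3360 = 5/56.

5/56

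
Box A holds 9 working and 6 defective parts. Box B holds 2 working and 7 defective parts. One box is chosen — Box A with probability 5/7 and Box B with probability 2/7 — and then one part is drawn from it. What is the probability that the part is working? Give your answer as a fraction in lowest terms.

31/63

From Box A: P(working) = 9/15.
From Box B: P(working) = 2/9.
Total probability = (5/7)(9/15) + (2/7)(2/9) = 31/63.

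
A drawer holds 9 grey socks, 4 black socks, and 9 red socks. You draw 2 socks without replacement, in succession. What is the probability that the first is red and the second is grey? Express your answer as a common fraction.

27/154

Chain rule:
P = 9/22 × 9/21 = 81/462 = 27/154.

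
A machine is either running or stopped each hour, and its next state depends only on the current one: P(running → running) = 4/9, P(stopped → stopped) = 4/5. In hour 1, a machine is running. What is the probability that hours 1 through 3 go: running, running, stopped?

Hour 1 is given. For each transition, use the conditional probability from the current state:
P(running | running) = 4/9; P(stopped | running) = 5/9.
P = 4/9 × 5/9 = 20/81.

20/81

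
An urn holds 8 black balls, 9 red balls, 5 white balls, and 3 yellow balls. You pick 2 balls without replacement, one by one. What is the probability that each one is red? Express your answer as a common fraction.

P(all red) = 9/25 × 8/24 = 72/600 = 3/25.

3/25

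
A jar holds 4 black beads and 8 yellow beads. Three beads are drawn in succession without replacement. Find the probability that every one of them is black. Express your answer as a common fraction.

P(every draw is black) = 4/12 × 3/11 × 2/10 = 24/1320 = 1/55.

1/55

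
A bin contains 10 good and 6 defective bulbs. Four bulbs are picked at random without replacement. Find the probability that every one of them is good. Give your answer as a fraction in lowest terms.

P(all good) = 10/16 × 9/15 × 8/14 × 7/13 = 5040/43680 = 3/26.

3/26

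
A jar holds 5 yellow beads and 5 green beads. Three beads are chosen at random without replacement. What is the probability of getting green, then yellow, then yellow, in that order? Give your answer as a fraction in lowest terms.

Chain rule:
P = 5/10 × 5/9 × 4/8 = 100/720 = 5/36.

5/36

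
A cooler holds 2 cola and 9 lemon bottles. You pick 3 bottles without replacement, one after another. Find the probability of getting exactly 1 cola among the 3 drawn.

24/55

One ordering (cola drawn first) has probability 2/11 × 9/10 × 8/9 = 144/990 = 8/55.
There are C(3,1) = 3 such orderings, each equally likely, so P = 3 × 8/55 = 24/55.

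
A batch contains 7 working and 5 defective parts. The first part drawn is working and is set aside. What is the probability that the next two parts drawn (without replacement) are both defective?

2/11

After the first draw, 5 of the remaining 11 parts are defective.
P = 5/11 × 4/10 = 20/110 = 2/11.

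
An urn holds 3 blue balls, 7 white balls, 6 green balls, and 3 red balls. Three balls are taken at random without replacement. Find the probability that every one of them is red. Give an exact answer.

1/969

P(every draw is red) = 3/19 × 2/18 × 1/17 = 6/5814 = 1/969.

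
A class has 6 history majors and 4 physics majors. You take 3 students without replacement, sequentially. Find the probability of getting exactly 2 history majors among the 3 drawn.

1/2

One ordering (history majors drawn first) has probability 6/10 × 5/9 × 4/8 = 120/720 = 1/6.
There are C(3,2) = 3 such orderings, each equally likely, so P = 3 × 1/6 = 1/2.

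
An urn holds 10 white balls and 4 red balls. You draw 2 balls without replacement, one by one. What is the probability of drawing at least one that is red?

46/91

P(no red) = 10/14 × 9/13 = 90/182 = 45/91.
P(at least one) = 1 − 45/91 = 46/91.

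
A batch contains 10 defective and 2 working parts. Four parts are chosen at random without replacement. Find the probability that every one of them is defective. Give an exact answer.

14/33

P = 10/12 × 9/11 × 8/10 × 7/9 = 5040/11880 = 14/33.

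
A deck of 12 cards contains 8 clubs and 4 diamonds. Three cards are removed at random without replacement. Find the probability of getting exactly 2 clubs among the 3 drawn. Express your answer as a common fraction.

One ordering (clubs drawn first) has probability 8/12 × 7/11 × 4/10 = 224/1320 = 28/165.
There are C(3,2) = 3 such orderings, each equally likely, so P = 3 × 28/165 = 28/55.

28/55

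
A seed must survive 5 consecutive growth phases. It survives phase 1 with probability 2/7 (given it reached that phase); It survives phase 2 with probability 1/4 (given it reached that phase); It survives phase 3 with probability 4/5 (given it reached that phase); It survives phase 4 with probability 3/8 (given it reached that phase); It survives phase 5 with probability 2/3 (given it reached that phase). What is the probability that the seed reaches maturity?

Each stage is reached only if all earlier stages succeed, so
P = 2/7 × 1/4 × 4/5 × 3/8 × 2/3 = 48/3360 = 1/70.

1/70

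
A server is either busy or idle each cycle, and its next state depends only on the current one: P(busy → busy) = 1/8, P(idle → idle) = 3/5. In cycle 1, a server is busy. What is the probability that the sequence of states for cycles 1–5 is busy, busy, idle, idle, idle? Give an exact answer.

63/1600

Cycle 1 is given. For each transition, use the conditional probability from the current state:
P(busy | busy) = 1/8; P(idle | busy) = 7/8; P(idle | idle) = 3/5; P(idle | idle) = 3/5.
P = 1/8 × 7/8 × 3/5 × 3/5 = 63/1600.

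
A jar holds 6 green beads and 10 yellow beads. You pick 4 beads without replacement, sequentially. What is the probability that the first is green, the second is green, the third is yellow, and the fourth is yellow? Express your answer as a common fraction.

45/728

Chain rule:
P = 6/16 × 5/15 × 10/14 × 9/13 = 2700/43680 = 45/728.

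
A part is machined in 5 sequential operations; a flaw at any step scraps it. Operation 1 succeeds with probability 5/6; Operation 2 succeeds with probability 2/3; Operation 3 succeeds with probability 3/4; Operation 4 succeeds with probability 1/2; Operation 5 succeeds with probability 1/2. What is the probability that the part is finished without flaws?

The events are sequential, so multiply the conditional probabilities:
P = 5/6 × 2/3 × 3/4 × 1/2 × 1/2 = 30/288 = 5/48.

5/48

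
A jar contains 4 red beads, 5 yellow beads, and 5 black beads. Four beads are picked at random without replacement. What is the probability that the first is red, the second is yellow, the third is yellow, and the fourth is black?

50/3003

Chain rule:
P = 4/14 × 5/13 × 4/12 × 5/11 = 400/24024 = 50/3003.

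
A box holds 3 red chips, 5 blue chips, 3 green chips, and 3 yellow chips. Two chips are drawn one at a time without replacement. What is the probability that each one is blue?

P(every draw is blue) = 5/14 × 4/13 = 20/182 = 10/91.

10/91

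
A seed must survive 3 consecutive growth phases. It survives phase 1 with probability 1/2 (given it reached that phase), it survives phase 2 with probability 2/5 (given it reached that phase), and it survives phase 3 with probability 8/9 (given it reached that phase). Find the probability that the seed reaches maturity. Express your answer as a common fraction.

8/45

The events are sequential, so multiply the conditional probabilities:
P = 1/2 × 2/5 × 8/9 = 16/90 = 8/45.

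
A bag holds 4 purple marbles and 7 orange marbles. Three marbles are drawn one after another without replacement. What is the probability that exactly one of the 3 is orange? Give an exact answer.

One ordering (orange drawn first) has probability 7/11 × 4/10 × 3/9 = 84/990 = 14/165.
There are C(3,1) = 3 such orderings, each equally likely, so P = 3 × 14/165 = 14/55.

14/55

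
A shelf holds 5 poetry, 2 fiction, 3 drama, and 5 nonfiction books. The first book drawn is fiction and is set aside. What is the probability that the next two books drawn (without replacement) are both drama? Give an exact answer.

After the first draw, 3 of the remaining 14 books are drama.
P = 3/14 × 2/13 = 6/182 = 3/91.

3/91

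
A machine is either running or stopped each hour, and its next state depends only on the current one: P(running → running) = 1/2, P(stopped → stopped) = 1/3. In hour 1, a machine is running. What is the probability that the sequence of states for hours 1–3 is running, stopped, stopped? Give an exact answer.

Hour 1 is given. For each transition, use the conditional probability from the current state:
P(stopped | running) = 1/2; P(stopped | stopped) = 1/3.
P = 1/2 × 1/3 = 1/6.

1/6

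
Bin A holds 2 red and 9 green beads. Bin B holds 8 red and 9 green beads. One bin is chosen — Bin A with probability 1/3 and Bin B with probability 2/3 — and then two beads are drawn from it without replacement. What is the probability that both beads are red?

From Bin A: P(both red) = (2/11)(1/10) = 1/55.
From Bin B: P(both red) = (8/17)(7/16) = 7/34.
Total probability = (1/3)(1/55) + (2/3)(7/34) = 134/935.

134/935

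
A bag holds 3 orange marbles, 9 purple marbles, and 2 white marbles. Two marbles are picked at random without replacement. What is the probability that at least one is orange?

36/91

P(no orange) = 11/14 × 10/13 = 110/182 = 55/91.
P(at least one) = 1 − 55/91 = 36/91.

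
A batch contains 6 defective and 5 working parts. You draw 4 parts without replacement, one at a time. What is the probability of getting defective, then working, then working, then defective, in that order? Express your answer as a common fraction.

Multiply the probability of each draw given the previous ones:
P = 6/11 × 5/10 × 4/9 × 5/8 = 600/7920 = 5/66.

5/66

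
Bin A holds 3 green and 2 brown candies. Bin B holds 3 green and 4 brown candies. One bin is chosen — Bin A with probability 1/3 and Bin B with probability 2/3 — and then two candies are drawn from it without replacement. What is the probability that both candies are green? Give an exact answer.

41/210

From Bin A: P(both green) = (3/5)(2/4) = 3/10.
From Bin B: P(both green) = (3/7)(2/6) = 1/7.
Total probability = (1/3)(3/10) + (2/3)(1/7) = 41/210.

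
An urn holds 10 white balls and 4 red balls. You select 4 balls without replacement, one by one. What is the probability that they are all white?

P(every draw is white) = 10/14 × 9/13 × 8/12 × 7/11 = 5040/24024 = 30/143.

30/143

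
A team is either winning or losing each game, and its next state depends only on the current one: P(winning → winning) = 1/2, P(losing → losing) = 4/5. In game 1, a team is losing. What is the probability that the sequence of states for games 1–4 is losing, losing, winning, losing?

2/25

Game 1 is given. For each transition, use the conditional probability from the current state:
P(losing | losing) = 4/5; P(winning | losing) = 1/5; P(losing | winning) = 1/2.
P = 4/5 × 1/5 × 1/2 = 4/50 = 2/25.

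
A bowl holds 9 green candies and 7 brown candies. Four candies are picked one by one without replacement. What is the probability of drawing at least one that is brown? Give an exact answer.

P(no brown) = 9/16 × 8/15 × 7/14 × 6/13 = 3024/43680 = 9/130.
P(at least one) = 1 − 9/130 = 121/130.

121/130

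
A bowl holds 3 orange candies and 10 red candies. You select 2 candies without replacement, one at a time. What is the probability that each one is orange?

1/26

P(all orange) = 3/13 × 2/12 = 6/156 = 1/26.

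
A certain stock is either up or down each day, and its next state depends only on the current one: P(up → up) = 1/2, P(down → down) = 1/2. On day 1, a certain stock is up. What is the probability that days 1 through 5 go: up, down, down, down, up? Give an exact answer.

1/16

Day 1 is given. For each transition, use the conditional probability from the current state:
P(down | up) = 1/2; P(down | down) = 1/2; P(down | down) = 1/2; P(up | down) = 1/2.
P = 1/2 × 1/2 × 1/2 × 1/2 = 1/16.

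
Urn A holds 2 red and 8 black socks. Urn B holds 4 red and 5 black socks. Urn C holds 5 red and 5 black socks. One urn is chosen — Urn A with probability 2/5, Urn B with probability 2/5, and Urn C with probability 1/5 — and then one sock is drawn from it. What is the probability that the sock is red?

161/450

From Urn A: P(red) = 2/10.
From Urn B: P(red) = 4/9.
From Urn C: P(red) = 5/10.
Total probability = (2/5)(2/10) + (2/5)(4/9) + (1/5)(5/10) = 161/450.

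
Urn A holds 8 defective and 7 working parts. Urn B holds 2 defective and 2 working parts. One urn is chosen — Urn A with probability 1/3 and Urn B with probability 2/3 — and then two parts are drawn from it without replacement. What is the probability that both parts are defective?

From Urn A: P(both defective) = (8/15)(7/14) = 4/15.
From Urn B: P(both defective) = (2/4)(1/3) = 1/6.
Total probability = (1/3)(4/15) + (2/3)(1/6) = 1/5.

1/5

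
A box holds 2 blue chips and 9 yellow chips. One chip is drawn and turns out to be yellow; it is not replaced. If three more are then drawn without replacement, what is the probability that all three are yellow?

After the first draw, 8 of the remaining 10 chips are yellow.
P = 8/10 × 7/9 × 6/8 = 336/720 = 7/15.

7/15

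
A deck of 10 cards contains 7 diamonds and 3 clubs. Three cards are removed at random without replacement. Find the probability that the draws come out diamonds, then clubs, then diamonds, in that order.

7/40

Multiply the probability of each draw given the previous ones:
P = 7/10 × 3/9 × 6/8 = 126/720 = 7/40.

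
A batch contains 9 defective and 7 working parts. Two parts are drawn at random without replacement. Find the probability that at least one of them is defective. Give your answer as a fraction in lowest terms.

33/40

P(no defective) = 7/16 × 6/15 = 42/240 = 7/40.
P(at least one) = 1 − 7/40 = 33/40.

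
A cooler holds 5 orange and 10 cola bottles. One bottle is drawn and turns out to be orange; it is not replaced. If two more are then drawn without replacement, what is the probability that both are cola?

After the first draw, 10 of the remaining 14 bottles are cola.
P = 10/14 × 9/13 = 90/182 = 45/91.

45/91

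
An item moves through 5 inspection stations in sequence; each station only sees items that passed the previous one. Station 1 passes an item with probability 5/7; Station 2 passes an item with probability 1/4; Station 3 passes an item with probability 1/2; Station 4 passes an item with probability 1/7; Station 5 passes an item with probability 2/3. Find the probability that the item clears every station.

5/588

The events are sequential, so multiply the conditional probabilities:
P = 5/7 × 1/4 × 1/2 × 1/7 × 2/3 = 10/1176 = 5/588.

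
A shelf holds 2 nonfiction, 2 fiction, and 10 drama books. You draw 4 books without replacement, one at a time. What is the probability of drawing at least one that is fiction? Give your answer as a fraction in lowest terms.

46/91

P(no fiction) = 12/14 × 11/13 × 10/12 × 9/11 = 11880/24024 = 45/91.
P(at least one) = 1 − 45/91 = 46/91.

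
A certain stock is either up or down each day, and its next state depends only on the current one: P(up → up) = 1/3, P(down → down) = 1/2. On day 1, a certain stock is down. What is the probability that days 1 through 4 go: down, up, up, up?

1/18

Day 1 is given. For each transition, use the conditional probability from the current state:
P(up | down) = 1/2; P(up | up) = 1/3; P(up | up) = 1/3.
P = 1/2 × 1/3 × 1/3 = 1/18.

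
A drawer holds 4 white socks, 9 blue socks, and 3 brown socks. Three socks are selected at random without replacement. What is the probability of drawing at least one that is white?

17/28

P(no white) = 12/16 × 11/15 × 10/14 = 1320/3360 = 11/28.
P(at least one) = 1 − 11/28 = 17/28.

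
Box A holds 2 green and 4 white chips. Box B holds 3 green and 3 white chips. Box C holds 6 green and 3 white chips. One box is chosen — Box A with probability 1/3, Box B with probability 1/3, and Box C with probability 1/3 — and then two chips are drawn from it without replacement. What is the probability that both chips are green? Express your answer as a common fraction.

From Box A: P(both green) = (2/6)(1/5) = 1/15.
From Box B: P(both green) = (3/6)(2/5) = 1/5.
From Box C: P(both green) = (6/9)(5/8) = 5/12.
Total probability = (1/3)(1/15) + (1/3)(1/5) + (1/3)(5/12) = 41/180.

41/180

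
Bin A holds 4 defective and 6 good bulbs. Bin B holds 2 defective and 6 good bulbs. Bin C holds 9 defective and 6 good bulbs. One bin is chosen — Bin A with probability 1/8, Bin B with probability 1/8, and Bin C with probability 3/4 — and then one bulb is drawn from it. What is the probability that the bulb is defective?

17/32

From Bin A: P(defective) = 4/10.
From Bin B: P(defective) = 2/8.
From Bin C: P(defective) = 9/15.
Total probability = (1/8)(4/10) + (1/8)(2/8) + (3/4)(9/15) = 17/32.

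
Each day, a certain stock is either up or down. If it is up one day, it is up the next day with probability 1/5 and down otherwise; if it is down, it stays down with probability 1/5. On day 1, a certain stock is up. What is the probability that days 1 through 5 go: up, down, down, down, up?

Day 1 is given. For each transition, use the conditional probability from the current state:
P(down | up) = 4/5; P(down | down) = 1/5; P(down | down) = 1/5; P(up | down) = 4/5.
P = 4/5 × 1/5 × 1/5 × 4/5 = 16/625.

16/625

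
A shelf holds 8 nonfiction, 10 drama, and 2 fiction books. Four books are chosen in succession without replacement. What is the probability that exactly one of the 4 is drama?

80/323

One ordering (drama drawn first) has probability 10/20 × 10/19 × 9/18 × 8/17 = 7200/116280 = 20/323.
There are C(4,1) = 4 such orderings, each equally likely, so P = 4 × 20/323 = 80/323.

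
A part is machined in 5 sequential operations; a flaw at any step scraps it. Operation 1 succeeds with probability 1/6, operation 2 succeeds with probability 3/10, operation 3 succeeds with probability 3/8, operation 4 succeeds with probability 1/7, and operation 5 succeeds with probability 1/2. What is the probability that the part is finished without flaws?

3/2240

Multiplying along the chain,
P = 1/6 × 3/10 × 3/8 × 1/7 × 1/2 = 9/6720 = 3/2240.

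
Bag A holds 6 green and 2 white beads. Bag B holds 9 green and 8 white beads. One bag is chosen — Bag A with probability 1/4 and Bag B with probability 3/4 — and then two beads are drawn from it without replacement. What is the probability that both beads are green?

From Bag A: P(both green) = (6/8)(5/7) = 15/28.
From Bag B: P(both green) = (9/17)(8/16) = 9/34.
Total probability = (1/4)(15/28) + (3/4)(9/34) = 633/1904.

633/1904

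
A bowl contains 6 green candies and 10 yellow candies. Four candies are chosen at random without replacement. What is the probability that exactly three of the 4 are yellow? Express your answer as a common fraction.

36/91

One ordering (yellow drawn first) has probability 10/16 × 9/15 × 8/14 × 6/13 = 4320/43680 = 9/91.
There are C(4,3) = 4 such orderings, each equally likely, so P = 4 × 9/91 = 36/91.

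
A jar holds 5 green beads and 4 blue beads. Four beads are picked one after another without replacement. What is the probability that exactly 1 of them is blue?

One ordering (blue drawn first) has probability 4/9 × 5/8 × 4/7 × 3/6 = 240/3024 = 5/63.
There are C(4,1) = 4 such orderings, each equally likely, so P = 4 × 5/63 = 20/63.

20/63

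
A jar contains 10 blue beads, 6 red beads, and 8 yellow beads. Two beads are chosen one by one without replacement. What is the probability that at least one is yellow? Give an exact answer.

13/23

P(no yellow) = 16/24 × 15/23 = 240/552 = 10/23.
P(at least one) = 1 − 10/23 = 13/23.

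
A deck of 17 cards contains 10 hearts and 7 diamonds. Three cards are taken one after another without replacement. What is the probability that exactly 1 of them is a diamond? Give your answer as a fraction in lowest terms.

63/136

One ordering (a diamond drawn first) has probability 7/17 × 10/16 × 9/15 = 630/4080 = 21/136.
There are C(3,1) = 3 such orderings, each equally likely, so P = 3 × 21/136 = 63/136.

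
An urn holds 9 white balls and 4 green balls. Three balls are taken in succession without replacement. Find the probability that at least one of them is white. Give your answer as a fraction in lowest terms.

P(no white) = 4/13 × 3/12 × 2/11 = 24/1716 = 2/143.
P(at least one) = 1 − 2/143 = 141/143.

141/143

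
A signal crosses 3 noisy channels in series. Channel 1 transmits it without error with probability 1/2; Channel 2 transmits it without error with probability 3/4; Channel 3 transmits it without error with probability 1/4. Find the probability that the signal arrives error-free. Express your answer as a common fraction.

Multiplying along the chain,
P = 1/2 × 3/4 × 1/4 = 3/32.

3/32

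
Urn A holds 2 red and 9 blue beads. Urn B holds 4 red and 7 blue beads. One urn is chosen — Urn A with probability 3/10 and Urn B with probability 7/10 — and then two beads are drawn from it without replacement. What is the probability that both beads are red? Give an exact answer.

9/110

From Urn A: P(both red) = (2/11)(1/10) = 1/55.
From Urn B: P(both red) = (4/11)(3/10) = 6/55.
Total probability = (3/10)(1/55) + (7/10)(6/55) = 9/110.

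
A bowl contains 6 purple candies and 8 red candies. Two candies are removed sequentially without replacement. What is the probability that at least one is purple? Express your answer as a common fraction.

9/13

P(no purple) = 8/14 × 7/13 = 56/182 = 4/13.
P(at least one) = 1 − 4/13 = 9/13.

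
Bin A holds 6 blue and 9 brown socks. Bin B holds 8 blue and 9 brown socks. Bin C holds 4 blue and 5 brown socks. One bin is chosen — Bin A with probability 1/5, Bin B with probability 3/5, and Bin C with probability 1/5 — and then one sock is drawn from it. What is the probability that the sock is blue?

From Bin A: P(blue) = 6/15.
From Bin B: P(blue) = 8/17.
From Bin C: P(blue) = 4/9.
Total probability = (1/5)(6/15) + (3/5)(8/17) + (1/5)(4/9) = 1726/3825.

1726/3825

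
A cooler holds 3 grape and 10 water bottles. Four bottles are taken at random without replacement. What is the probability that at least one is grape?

P(no grape) = 10/13 × 9/12 × 8/11 × 7/10 = 5040/17160 = 42/143.
P(at least one) = 1 − 42/143 = 101/143.

101/143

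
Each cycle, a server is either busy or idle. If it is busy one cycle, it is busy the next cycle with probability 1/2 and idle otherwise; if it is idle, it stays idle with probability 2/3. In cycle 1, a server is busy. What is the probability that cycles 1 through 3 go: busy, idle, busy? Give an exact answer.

Cycle 1 is given. For each transition, use the conditional probability from the current state:
P(idle | busy) = 1/2; P(busy | idle) = 1/3.
P = 1/2 × 1/3 = 1/6.

1/6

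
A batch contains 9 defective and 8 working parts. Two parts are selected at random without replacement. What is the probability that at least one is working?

P(no working) = 9/17 × 8/16 = 72/272 = 9/34.
P(at least one) = 1 − 9/34 = 25/34.

25/34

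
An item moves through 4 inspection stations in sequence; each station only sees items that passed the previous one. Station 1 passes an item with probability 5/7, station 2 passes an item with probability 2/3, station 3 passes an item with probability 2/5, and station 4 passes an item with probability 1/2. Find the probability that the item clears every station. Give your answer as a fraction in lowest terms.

2/21

Multiplying along the chain,
P = 5/7 × 2/3 × 2/5 × 1/2 = 20/210 = 2/21.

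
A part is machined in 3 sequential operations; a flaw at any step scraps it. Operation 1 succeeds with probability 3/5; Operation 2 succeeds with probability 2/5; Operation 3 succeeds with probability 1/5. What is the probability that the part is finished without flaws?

The events are sequential, so multiply the conditional probabilities:
P = 3/5 × 2/5 × 1/5 = 6/125.

6/125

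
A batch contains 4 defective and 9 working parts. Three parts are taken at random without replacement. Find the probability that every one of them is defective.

P(all defective) = 4/13 × 3/12 × 2/11 = 24/1716 = 2/143.

2/143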